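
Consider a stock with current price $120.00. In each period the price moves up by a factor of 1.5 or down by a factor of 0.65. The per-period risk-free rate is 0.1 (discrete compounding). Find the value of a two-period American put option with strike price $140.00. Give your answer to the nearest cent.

Risk-neutral probability p = (1 + 0.1 − 0.65)/(1.5 − 0.65) = 0.4500/0.8500 = 0.5294
Terminal stock prices: S_uu = 270, S_ud = 117, S_dd = 50.7
Terminal payoffs (K − S): max(-130, 0) = 0, max(23, 0) = 23, max(89.3, 0) = 89.3
Node u (S = 180): continuation = 1/1.1·[0.5294·0.0000 + 0.4706·23.0000] = 9.8396; exercise value = 0.0000 ≤ continuation, so V_u = 9.8396
Node d (S = 78): continuation = 1/1.1·[0.5294·23.0000 + 0.4706·89.3000] = 49.2727; exercise value = 62.0000 > continuation, so V_d = 62.0000 (exercise)
Node 0 (S = 120): continuation = 1/1.1·[0.5294·9.8396 + 0.4706·62.0000] = 31.2597; exercise value = 20.0000 ≤ continuation, so V_0 = 31.2597

$31.26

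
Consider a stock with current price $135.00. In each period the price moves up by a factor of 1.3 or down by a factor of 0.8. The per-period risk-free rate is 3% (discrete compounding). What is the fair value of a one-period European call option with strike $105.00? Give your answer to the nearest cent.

Risk-neutral probability p = (1 + 0.03 − 0.8)/(1.3 − 0.8) = 0.2300/0.5000 = 0.4600
Terminal stock prices: S_u = 175.5, S_d = 108
Terminal payoffs (S − K): max(70.5, 0) = 70.5, max(3, 0) = 3
Node 0 (S = 135): V_0 = 1/1.03·[0.4600·70.5000 + 0.5400·3.0000] = 33.0583

$33.06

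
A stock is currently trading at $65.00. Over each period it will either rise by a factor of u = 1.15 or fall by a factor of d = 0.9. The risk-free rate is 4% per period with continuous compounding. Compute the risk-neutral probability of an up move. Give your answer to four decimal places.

Risk-neutral probability p = (e^0.04 − 0.9)/(1.15 − 0.9) = 0.1408/0.2500 = 0.5632

p = 0.5632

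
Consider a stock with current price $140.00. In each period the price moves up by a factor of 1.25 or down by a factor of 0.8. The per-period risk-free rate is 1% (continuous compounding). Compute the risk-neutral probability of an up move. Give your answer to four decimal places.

Risk-neutral probability p = (e^0.01 − 0.8)/(1.25 − 0.8) = 0.2101/0.4500 = 0.4668

p = 0.4668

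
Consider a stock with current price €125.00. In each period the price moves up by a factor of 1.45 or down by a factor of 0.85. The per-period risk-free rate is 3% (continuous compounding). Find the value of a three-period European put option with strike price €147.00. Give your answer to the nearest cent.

Risk-neutral probability p = (e^0.03 − 0.85)/(1.45 − 0.85) = 0.1805/0.6000 = 0.3008
Terminal stock prices: S_uuu = 381.1, S_uud = 223.4, S_udd = 131, S_ddd = 76.77
Terminal payoffs (K − S): max(-234.1, 0) = 0, max(-76.39, 0) = 0, max(16.05, 0) = 16.05, max(70.23, 0) = 70.23
Node uu (S = 262.8): V_uu = e^(−0.03)·[0.3008·0.0000 + 0.6992·0.0000] = 0.0000
Node ud (S = 154.1): V_ud = e^(−0.03)·[0.3008·0.0000 + 0.6992·16.0469] = 10.8890
Node dd (S = 90.31): V_dd = e^(−0.03)·[0.3008·16.0469 + 0.6992·70.2344] = 52.3430
Node u (S = 181.2): V_u = e^(−0.03)·[0.3008·0.0000 + 0.6992·10.8890] = 7.3890
Node d (S = 106.2): V_d = e^(−0.03)·[0.3008·10.8890 + 0.6992·52.3430] = 38.6969
Node 0 (S = 125): V_0 = e^(−0.03)·[0.3008·7.3890 + 0.6992·38.6969] = 28.4155

€28.42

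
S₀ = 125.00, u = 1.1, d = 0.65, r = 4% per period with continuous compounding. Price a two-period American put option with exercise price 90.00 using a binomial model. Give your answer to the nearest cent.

1.17

Risk-neutral probability p = (e^0.04 − 0.65)/(1.1 − 0.65) = 0.3908/0.4500 = 0.8685
Terminal stock prices: S_uu = 151.3, S_ud = 89.38, S_dd = 52.81
Terminal payoffs (K − S): max(-61.25, 0) = 0, max(0.625, 0) = 0.625, max(37.19, 0) = 37.19
Node u (S = 137.5): continuation = e^(−0.04)·[0.8685·0.0000 + 0.1315·0.6250] = 0.0790; exercise value = 0.0000 ≤ continuation, so V_u = 0.0790
Node d (S = 81.25): continuation = e^(−0.04)·[0.8685·0.6250 + 0.1315·37.1875] = 5.2210; exercise value = 8.7500 > continuation, so V_d = 8.7500 (exercise)
Node 0 (S = 125): continuation = e^(−0.04)·[0.8685·0.0790 + 0.1315·8.7500] = 1.1717; exercise value = 0.0000 ≤ continuation, so V_0 = 1.1717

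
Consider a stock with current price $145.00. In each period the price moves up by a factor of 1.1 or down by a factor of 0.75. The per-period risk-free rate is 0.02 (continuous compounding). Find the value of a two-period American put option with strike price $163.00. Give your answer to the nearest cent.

Risk-neutral probability p = (e^0.02 − 0.75)/(1.1 − 0.75) = 0.2702/0.3500 = 0.7720
Terminal stock prices: S_uu = 175.5, S_ud = 119.6, S_dd = 81.56
Terminal payoffs (K − S): max(-12.45, 0) = 0, max(43.38, 0) = 43.38, max(81.44, 0) = 81.44
Node u (S = 159.5): continuation = e^(−0.02)·[0.7720·0.0000 + 0.2280·43.3750] = 9.6935; exercise value = 3.5000 ≤ continuation, so V_u = 9.6935
Node d (S = 108.8): continuation = e^(−0.02)·[0.7720·43.3750 + 0.2280·81.4375] = 51.0224; exercise value = 54.2500 > continuation, so V_d = 54.2500 (exercise)
Node 0 (S = 145): continuation = e^(−0.02)·[0.7720·9.6935 + 0.2280·54.2500] = 19.4591; exercise value = 18.0000 ≤ continuation, so V_0 = 19.4591

$19.46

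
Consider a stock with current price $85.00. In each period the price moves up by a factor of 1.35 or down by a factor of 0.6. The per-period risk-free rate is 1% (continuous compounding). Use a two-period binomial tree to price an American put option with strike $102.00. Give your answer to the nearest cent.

Risk-neutral probability p = (e^0.01 − 0.6)/(1.35 − 0.6) = 0.4101/0.7500 = 0.5467
Terminal stock prices: S_uu = 154.9, S_ud = 68.85, S_dd = 30.6
Terminal payoffs (K − S): max(-52.91, 0) = 0, max(33.15, 0) = 33.15, max(71.4, 0) = 71.4
Node u (S = 114.8): continuation = e^(−0.01)·[0.5467·0.0000 + 0.4533·33.1500] = 14.8763; exercise value = 0.0000 ≤ continuation, so V_u = 14.8763
Node d (S = 51): continuation = e^(−0.01)·[0.5467·33.1500 + 0.4533·71.4000] = 49.9851; exercise value = 51.0000 > continuation, so V_d = 51.0000 (exercise)
Node 0 (S = 85): continuation = e^(−0.01)·[0.5467·14.8763 + 0.4533·51.0000] = 30.9390; exercise value = 17.0000 ≤ continuation, so V_0 = 30.9390

$30.94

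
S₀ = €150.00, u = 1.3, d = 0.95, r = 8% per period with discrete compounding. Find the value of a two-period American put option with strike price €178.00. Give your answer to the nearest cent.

€28.00

Risk-neutral probability p = (1 + 0.08 − 0.95)/(1.3 − 0.95) = 0.1300/0.3500 = 0.3714
Terminal stock prices: S_uu = 253.5, S_ud = 185.2, S_dd = 135.4
Terminal payoffs (K − S): max(-75.5, 0) = 0, max(-7.25, 0) = 0, max(42.62, 0) = 42.62
Node u (S = 195): continuation = 1/1.08·[0.3714·0.0000 + 0.6286·0.0000] = 0.0000; exercise value = 0.0000 ≤ continuation, so V_u = 0.0000
Node d (S = 142.5): continuation = 1/1.08·[0.3714·0.0000 + 0.6286·42.6250] = 24.8082; exercise value = 35.5000 > continuation, so V_d = 35.5000 (exercise)
Node 0 (S = 150): continuation = 1/1.08·[0.3714·0.0000 + 0.6286·35.5000] = 20.6614; exercise value = 28.0000 > continuation, so V_0 = 28.0000 (exercise)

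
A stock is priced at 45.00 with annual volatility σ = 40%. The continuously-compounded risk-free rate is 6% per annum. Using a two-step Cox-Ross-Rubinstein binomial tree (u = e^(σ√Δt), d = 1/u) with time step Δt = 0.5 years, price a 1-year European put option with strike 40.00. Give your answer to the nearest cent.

3.64

CRR parameters: u = e^(σ√Δt) = e^(0.4·√0.5) = 1.3269, d = 1/u = 0.7536
Per-period rate: rΔt = 0.06·0.5 = 0.03, so R = e^0.03 = 1.0305
Risk-neutral probability p = (e^0.03 − 0.7536)/(1.3269 − 0.7536) = 0.2768/0.5733 = 0.4829
Terminal stock prices: S_uu = 79.23, S_ud = 45, S_dd = 25.56
Terminal payoffs (K − S): max(-39.23, 0) = 0, max(-5, 0) = 0, max(14.44, 0) = 14.44
Node u (S = 59.71): V_u = e^(−0.03)·[0.4829·0.0000 + 0.5171·0.0000] = 0.0000
Node d (S = 33.91): V_d = e^(−0.03)·[0.4829·0.0000 + 0.5171·14.4413] = 7.2472
Node 0 (S = 45): V_0 = e^(−0.03)·[0.4829·0.0000 + 0.5171·7.2472] = 3.6369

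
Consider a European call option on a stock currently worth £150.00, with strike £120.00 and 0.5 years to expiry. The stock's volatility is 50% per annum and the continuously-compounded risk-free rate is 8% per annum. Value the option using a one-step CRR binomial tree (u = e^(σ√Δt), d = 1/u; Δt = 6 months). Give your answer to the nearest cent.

CRR parameters: u = e^(σ√Δt) = e^(0.5·√0.5) = 1.4241, d = 1/u = 0.7022
Per-period rate: rΔt = 0.08·0.5 = 0.04, so R = e^0.04 = 1.0408
Risk-neutral probability p = (e^0.04 − 0.7022)/(1.4241 − 0.7022) = 0.3386/0.7219 = 0.4691
Terminal stock prices: S_u = 213.6, S_d = 105.3
Terminal payoffs (S − K): max(93.62, 0) = 93.62, max(-14.67, 0) = 0
Node 0 (S = 150): V_0 = e^(−0.04)·[0.4691·93.6179 + 0.5309·0.0000] = 42.1898

£42.19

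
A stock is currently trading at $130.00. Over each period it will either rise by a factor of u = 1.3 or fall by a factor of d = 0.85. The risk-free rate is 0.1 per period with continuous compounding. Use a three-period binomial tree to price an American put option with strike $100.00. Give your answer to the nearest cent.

Risk-neutral probability p = (e^0.1 − 0.85)/(1.3 − 0.85) = 0.2552/0.4500 = 0.5670
Terminal stock prices: S_uuu = 285.6, S_uud = 186.7, S_udd = 122.1, S_ddd = 79.84
Terminal payoffs (K − S): max(-185.6, 0) = 0, max(-86.75, 0) = 0, max(-22.1, 0) = 0, max(20.16, 0) = 20.16
Node uu (S = 219.7): continuation = e^(−0.1)·[0.5670·0.0000 + 0.4330·0.0000] = 0.0000; exercise value = 0.0000 ≤ continuation, so V_uu = 0.0000
Node ud (S = 143.7): continuation = e^(−0.1)·[0.5670·0.0000 + 0.4330·0.0000] = 0.0000; exercise value = 0.0000 ≤ continuation, so V_ud = 0.0000
Node dd (S = 93.92): continuation = e^(−0.1)·[0.5670·0.0000 + 0.4330·20.1638] = 7.8992; exercise value = 6.0750 ≤ continuation, so V_dd = 7.8992
Node u (S = 169): continuation = e^(−0.1)·[0.5670·0.0000 + 0.4330·0.0000] = 0.0000; exercise value = 0.0000 ≤ continuation, so V_u = 0.0000
Node d (S = 110.5): continuation = e^(−0.1)·[0.5670·0.0000 + 0.4330·7.8992] = 3.0945; exercise value = 0.0000 ≤ continuation, so V_d = 3.0945
Node 0 (S = 130): continuation = e^(−0.1)·[0.5670·0.0000 + 0.4330·3.0945] = 1.2123; exercise value = 0.0000 ≤ continuation, so V_0 = 1.2123

$1.21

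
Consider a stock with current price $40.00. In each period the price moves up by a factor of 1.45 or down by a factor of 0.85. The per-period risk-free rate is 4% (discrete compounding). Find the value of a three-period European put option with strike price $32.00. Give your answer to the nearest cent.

Risk-neutral probability p = (1 + 0.04 − 0.85)/(1.45 − 0.85) = 0.1900/0.6000 = 0.3167
Terminal stock prices: S_uuu = 121.9, S_uud = 71.48, S_udd = 41.9, S_ddd = 24.56
Terminal payoffs (K − S): max(-89.94, 0) = 0, max(-39.48, 0) = 0, max(-9.905, 0) = 0, max(7.435, 0) = 7.435
Node uu (S = 84.1): V_uu = 1/1.04·[0.3167·0.0000 + 0.6833·0.0000] = 0.0000
Node ud (S = 49.3): V_ud = 1/1.04·[0.3167·0.0000 + 0.6833·0.0000] = 0.0000
Node dd (S = 28.9): V_dd = 1/1.04·[0.3167·0.0000 + 0.6833·7.4350] = 4.8852
Node u (S = 58): V_u = 1/1.04·[0.3167·0.0000 + 0.6833·0.0000] = 0.0000
Node d (S = 34): V_d = 1/1.04·[0.3167·0.0000 + 0.6833·4.8852] = 3.2098
Node 0 (S = 40): V_0 = 1/1.04·[0.3167·0.0000 + 0.6833·3.2098] = 2.1090

$2.11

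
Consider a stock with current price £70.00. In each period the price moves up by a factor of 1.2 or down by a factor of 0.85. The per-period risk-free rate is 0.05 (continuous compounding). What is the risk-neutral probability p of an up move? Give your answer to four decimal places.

Risk-neutral probability p = (e^0.05 − 0.85)/(1.2 − 0.85) = 0.2013/0.3500 = 0.5751

p = 0.5751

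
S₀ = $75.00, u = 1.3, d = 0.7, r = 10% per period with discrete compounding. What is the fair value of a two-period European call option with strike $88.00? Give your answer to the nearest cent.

$14.23

Risk-neutral probability p = (1 + 0.1 − 0.7)/(1.3 − 0.7) = 0.4000/0.6000 = 0.6667
Terminal stock prices: S_uu = 126.8, S_ud = 68.25, S_dd = 36.75
Terminal payoffs (S − K): max(38.75, 0) = 38.75, max(-19.75, 0) = 0, max(-51.25, 0) = 0
Node u (S = 97.5): V_u = 1/1.1·[0.6667·38.7500 + 0.3333·0.0000] = 23.4848
Node d (S = 52.5): V_d = 1/1.1·[0.6667·0.0000 + 0.3333·0.0000] = 0.0000
Node 0 (S = 75): V_0 = 1/1.1·[0.6667·23.4848 + 0.3333·0.0000] = 14.2332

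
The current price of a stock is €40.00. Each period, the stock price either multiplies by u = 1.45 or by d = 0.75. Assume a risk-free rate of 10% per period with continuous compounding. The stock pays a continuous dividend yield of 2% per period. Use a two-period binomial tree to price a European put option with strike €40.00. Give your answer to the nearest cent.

€3.93

Per-period risk-free factor R = e^0.1 = 1.1052; dividend-adjusted growth = e^(0.1−0.02) = 1.0833.
Risk-neutral probability p = (1.0833 − 0.75)/(1.45 − 0.75) = 0.3333/0.7000 = 0.4761
Terminal stock prices: S_uu = 84.1, S_ud = 43.5, S_dd = 22.5
Terminal payoffs (K − S): max(-44.1, 0) = 0, max(-3.5, 0) = 0, max(17.5, 0) = 17.5
Node u (S = 58): V_u = e^(−0.1)·[0.4761·0.0000 + 0.5239·0.0000] = 0.0000
Node d (S = 30): V_d = e^(−0.1)·[0.4761·0.0000 + 0.5239·17.5000] = 8.2954
Node 0 (S = 40): V_0 = e^(−0.1)·[0.4761·0.0000 + 0.5239·8.2954] = 3.9322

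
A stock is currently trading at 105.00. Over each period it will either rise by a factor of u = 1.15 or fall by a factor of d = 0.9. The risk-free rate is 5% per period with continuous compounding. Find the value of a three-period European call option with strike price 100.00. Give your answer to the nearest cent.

Risk-neutral probability p = (e^0.05 − 0.9)/(1.15 − 0.9) = 0.1513/0.2500 = 0.6051
Terminal stock prices: S_uuu = 159.7, S_uud = 125, S_udd = 97.81, S_ddd = 76.55
Terminal payoffs (S − K): max(59.69, 0) = 59.69, max(24.98, 0) = 24.98, max(-2.193, 0) = 0, max(-23.45, 0) = 0
Node uu (S = 138.9): V_uu = e^(−0.05)·[0.6051·59.6919 + 0.3949·24.9762] = 43.7396
Node ud (S = 108.7): V_ud = e^(−0.05)·[0.6051·24.9762 + 0.3949·0.0000] = 14.3757
Node dd (S = 85.05): V_dd = e^(−0.05)·[0.6051·0.0000 + 0.3949·0.0000] = 0.0000
Node u (S = 120.7): V_u = e^(−0.05)·[0.6051·43.7396 + 0.3949·14.3757] = 30.5757
Node d (S = 94.5): V_d = e^(−0.05)·[0.6051·14.3757 + 0.3949·0.0000] = 8.2743
Node 0 (S = 105): V_0 = e^(−0.05)·[0.6051·30.5757 + 0.3949·8.2743] = 20.7068

20.71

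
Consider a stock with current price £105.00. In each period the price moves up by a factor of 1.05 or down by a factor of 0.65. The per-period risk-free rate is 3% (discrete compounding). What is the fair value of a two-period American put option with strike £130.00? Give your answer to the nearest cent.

Risk-neutral probability p = (1 + 0.03 − 0.65)/(1.05 − 0.65) = 0.3800/0.4000 = 0.9500
Terminal stock prices: S_uu = 115.8, S_ud = 71.66, S_dd = 44.36
Terminal payoffs (K − S): max(14.24, 0) = 14.24, max(58.34, 0) = 58.34, max(85.64, 0) = 85.64
Node u (S = 110.2): continuation = 1/1.03·[0.9500·14.2375 + 0.0500·58.3375] = 15.9636; exercise value = 19.7500 > continuation, so V_u = 19.7500 (exercise)
Node d (S = 68.25): continuation = 1/1.03·[0.9500·58.3375 + 0.0500·85.6375] = 57.9636; exercise value = 61.7500 > continuation, so V_d = 61.7500 (exercise)
Node 0 (S = 105): continuation = 1/1.03·[0.9500·19.7500 + 0.0500·61.7500] = 21.2136; exercise value = 25.0000 > continuation, so V_0 = 25.0000 (exercise)

£25.00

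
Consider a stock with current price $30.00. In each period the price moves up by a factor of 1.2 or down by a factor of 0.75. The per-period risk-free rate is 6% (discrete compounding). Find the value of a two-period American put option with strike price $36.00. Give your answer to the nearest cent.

$6.00

Risk-neutral probability p = (1 + 0.06 − 0.75)/(1.2 − 0.75) = 0.3100/0.4500 = 0.6889
Terminal stock prices: S_uu = 43.2, S_ud = 27, S_dd = 16.88
Terminal payoffs (K − S): max(-7.2, 0) = 0, max(9, 0) = 9, max(19.12, 0) = 19.12
Node u (S = 36): continuation = 1/1.06·[0.6889·0.0000 + 0.3111·9.0000] = 2.6415; exercise value = 0.0000 ≤ continuation, so V_u = 2.6415
Node d (S = 22.5): continuation = 1/1.06·[0.6889·9.0000 + 0.3111·19.1250] = 11.4623; exercise value = 13.5000 > continuation, so V_d = 13.5000 (exercise)
Node 0 (S = 30): continuation = 1/1.06·[0.6889·2.6415 + 0.3111·13.5000] = 5.6790; exercise value = 6.0000 > continuation, so V_0 = 6.0000 (exercise)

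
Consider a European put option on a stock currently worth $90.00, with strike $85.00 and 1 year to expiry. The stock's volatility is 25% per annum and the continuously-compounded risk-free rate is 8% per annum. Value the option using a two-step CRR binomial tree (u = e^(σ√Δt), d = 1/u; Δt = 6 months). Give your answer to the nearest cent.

CRR parameters: u = e^(σ√Δt) = e^(0.25·√0.5) = 1.1934, d = 1/u = 0.8380
Per-period rate: rΔt = 0.08·0.5 = 0.04, so R = e^0.04 = 1.0408
Risk-neutral probability p = (e^0.04 − 0.8380)/(1.1934 − 0.8380) = 0.2028/0.3554 = 0.5708
Terminal stock prices: S_uu = 128.2, S_ud = 90, S_dd = 63.2
Terminal payoffs (K − S): max(-43.17, 0) = 0, max(-5, 0) = 0, max(21.8, 0) = 21.8
Node u (S = 107.4): V_u = e^(−0.04)·[0.5708·0.0000 + 0.4292·0.0000] = 0.0000
Node d (S = 75.42): V_d = e^(−0.04)·[0.5708·0.0000 + 0.4292·21.8030] = 8.9919
Node 0 (S = 90): V_0 = e^(−0.04)·[0.5708·0.0000 + 0.4292·8.9919] = 3.7084

$3.71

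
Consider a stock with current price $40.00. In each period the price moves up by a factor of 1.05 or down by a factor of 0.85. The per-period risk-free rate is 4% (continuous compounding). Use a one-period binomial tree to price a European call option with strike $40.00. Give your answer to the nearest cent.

$1.83

Risk-neutral probability p = (e^0.04 − 0.85)/(1.05 − 0.85) = 0.1908/0.2000 = 0.9541
Terminal stock prices: S_u = 42, S_d = 34
Terminal payoffs (S − K): max(2, 0) = 2, max(-6, 0) = 0
Node 0 (S = 40): V_0 = e^(−0.04)·[0.9541·2.0000 + 0.0459·0.0000] = 1.8333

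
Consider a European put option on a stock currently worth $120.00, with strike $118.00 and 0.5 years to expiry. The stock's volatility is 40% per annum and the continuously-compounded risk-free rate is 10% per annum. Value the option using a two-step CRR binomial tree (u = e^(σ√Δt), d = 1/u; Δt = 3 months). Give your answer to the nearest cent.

CRR parameters: u = e^(σ√Δt) = e^(0.4·√0.25) = 1.2214, d = 1/u = 0.8187
Per-period rate: rΔt = 0.1·0.25 = 0.025, so R = e^0.025 = 1.0253
Risk-neutral probability p = (e^0.025 − 0.8187)/(1.2214 − 0.8187) = 0.2066/0.4027 = 0.5130
Terminal stock prices: S_uu = 179, S_ud = 120, S_dd = 80.44
Terminal payoffs (K − S): max(-61.02, 0) = 0, max(-2, 0) = 0, max(37.56, 0) = 37.56
Node u (S = 146.6): V_u = e^(−0.025)·[0.5130·0.0000 + 0.4870·0.0000] = 0.0000
Node d (S = 98.25): V_d = e^(−0.025)·[0.5130·0.0000 + 0.4870·37.5616] = 17.8396
Node 0 (S = 120): V_0 = e^(−0.025)·[0.5130·0.0000 + 0.4870·17.8396] = 8.4728

$8.47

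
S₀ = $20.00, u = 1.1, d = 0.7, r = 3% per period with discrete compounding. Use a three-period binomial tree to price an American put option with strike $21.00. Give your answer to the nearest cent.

$2.39

Risk-neutral probability p = (1 + 0.03 − 0.7)/(1.1 − 0.7) = 0.3300/0.4000 = 0.8250
Terminal stock prices: S_uuu = 26.62, S_uud = 16.94, S_udd = 10.78, S_ddd = 6.86
Terminal payoffs (K − S): max(-5.62, 0) = 0, max(4.06, 0) = 4.06, max(10.22, 0) = 10.22, max(14.14, 0) = 14.14
Node uu (S = 24.2): continuation = 1/1.03·[0.8250·0.0000 + 0.1750·4.0600] = 0.6898; exercise value = 0.0000 ≤ continuation, so V_uu = 0.6898
Node ud (S = 15.4): continuation = 1/1.03·[0.8250·4.0600 + 0.1750·10.2200] = 4.9883; exercise value = 5.6000 > continuation, so V_ud = 5.6000 (exercise)
Node dd (S = 9.8): continuation = 1/1.03·[0.8250·10.2200 + 0.1750·14.1400] = 10.5883; exercise value = 11.2000 > continuation, so V_dd = 11.2000 (exercise)
Node u (S = 22): continuation = 1/1.03·[0.8250·0.6898 + 0.1750·5.6000] = 1.5040; exercise value = 0.0000 ≤ continuation, so V_u = 1.5040
Node d (S = 14): continuation = 1/1.03·[0.8250·5.6000 + 0.1750·11.2000] = 6.3883; exercise value = 7.0000 > continuation, so V_d = 7.0000 (exercise)
Node 0 (S = 20): continuation = 1/1.03·[0.8250·1.5040 + 0.1750·7.0000] = 2.3940; exercise value = 1.0000 ≤ continuation, so V_0 = 2.3940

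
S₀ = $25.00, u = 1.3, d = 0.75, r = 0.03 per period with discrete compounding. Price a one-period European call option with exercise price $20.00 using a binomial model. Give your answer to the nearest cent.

Risk-neutral probability p = (1 + 0.03 − 0.75)/(1.3 − 0.75) = 0.2800/0.5500 = 0.5091
Terminal stock prices: S_u = 32.5, S_d = 18.75
Terminal payoffs (S − K): max(12.5, 0) = 12.5, max(-1.25, 0) = 0
Node 0 (S = 25): V_0 = 1/1.03·[0.5091·12.5000 + 0.4909·0.0000] = 6.1783

$6.18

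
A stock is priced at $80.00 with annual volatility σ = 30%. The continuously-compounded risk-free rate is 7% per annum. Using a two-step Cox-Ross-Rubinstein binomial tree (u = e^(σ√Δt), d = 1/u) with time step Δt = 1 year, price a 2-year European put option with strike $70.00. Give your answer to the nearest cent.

CRR parameters: u = e^(σ√Δt) = e^(0.3·√1) = 1.3499, d = 1/u = 0.7408
Per-period rate: rΔt = 0.07·1 = 0.07, so R = e^0.07 = 1.0725
Risk-neutral probability p = (e^0.07 − 0.7408)/(1.3499 − 0.7408) = 0.3317/0.6090 = 0.5446
Terminal stock prices: S_uu = 145.8, S_ud = 80, S_dd = 43.9
Terminal payoffs (K − S): max(-75.77, 0) = 0, max(-10, 0) = 0, max(26.1, 0) = 26.1
Node u (S = 108): V_u = e^(−0.07)·[0.5446·0.0000 + 0.4554·0.0000] = 0.0000
Node d (S = 59.27): V_d = e^(−0.07)·[0.5446·0.0000 + 0.4554·26.0951] = 11.0800
Node 0 (S = 80): V_0 = e^(−0.07)·[0.5446·0.0000 + 0.4554·11.0800] = 4.7046

$4.70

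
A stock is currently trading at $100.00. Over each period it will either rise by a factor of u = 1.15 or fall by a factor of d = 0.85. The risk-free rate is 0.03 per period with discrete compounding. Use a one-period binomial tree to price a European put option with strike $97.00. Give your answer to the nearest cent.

$4.66

Risk-neutral probability p = (1 + 0.03 − 0.85)/(1.15 − 0.85) = 0.1800/0.3000 = 0.6000
Terminal stock prices: S_u = 115, S_d = 85
Terminal payoffs (K − S): max(-18, 0) = 0, max(12, 0) = 12
Node 0 (S = 100): V_0 = 1/1.03·[0.6000·0.0000 + 0.4000·12.0000] = 4.6602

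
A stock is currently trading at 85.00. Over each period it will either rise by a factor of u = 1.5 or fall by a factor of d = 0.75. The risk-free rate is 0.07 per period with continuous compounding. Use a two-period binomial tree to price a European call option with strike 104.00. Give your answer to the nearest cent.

14.03

Risk-neutral probability p = (e^0.07 − 0.75)/(1.5 − 0.75) = 0.3225/0.7500 = 0.4300
Terminal stock prices: S_uu = 191.2, S_ud = 95.62, S_dd = 47.81
Terminal payoffs (S − K): max(87.25, 0) = 87.25, max(-8.375, 0) = 0, max(-56.19, 0) = 0
Node u (S = 127.5): V_u = e^(−0.07)·[0.4300·87.2500 + 0.5700·0.0000] = 34.9820
Node d (S = 63.75): V_d = e^(−0.07)·[0.4300·0.0000 + 0.5700·0.0000] = 0.0000
Node 0 (S = 85): V_0 = e^(−0.07)·[0.4300·34.9820 + 0.5700·0.0000] = 14.0257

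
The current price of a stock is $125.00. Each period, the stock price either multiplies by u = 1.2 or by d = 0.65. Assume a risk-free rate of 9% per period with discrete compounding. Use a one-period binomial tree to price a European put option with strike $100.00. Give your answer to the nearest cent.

$3.44

Risk-neutral probability p = (1 + 0.09 − 0.65)/(1.2 − 0.65) = 0.4400/0.5500 = 0.8000
Terminal stock prices: S_u = 150, S_d = 81.25
Terminal payoffs (K − S): max(-50, 0) = 0, max(18.75, 0) = 18.75
Node 0 (S = 125): V_0 = 1/1.09·[0.8000·0.0000 + 0.2000·18.7500] = 3.4404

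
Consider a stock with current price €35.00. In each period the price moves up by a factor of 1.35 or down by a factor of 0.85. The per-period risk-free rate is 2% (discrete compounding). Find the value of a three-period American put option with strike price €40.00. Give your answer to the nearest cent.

€7.80

Risk-neutral probability p = (1 + 0.02 − 0.85)/(1.35 − 0.85) = 0.1700/0.5000 = 0.3400
Terminal stock prices: S_uuu = 86.11, S_uud = 54.22, S_udd = 34.14, S_ddd = 21.49
Terminal payoffs (K − S): max(-46.11, 0) = 0, max(-14.22, 0) = 0, max(5.862, 0) = 5.862, max(18.51, 0) = 18.51
Node uu (S = 63.79): continuation = 1/1.02·[0.3400·0.0000 + 0.6600·0.0000] = 0.0000; exercise value = 0.0000 ≤ continuation, so V_uu = 0.0000
Node ud (S = 40.16): continuation = 1/1.02·[0.3400·0.0000 + 0.6600·5.8619] = 3.7930; exercise value = 0.0000 ≤ continuation, so V_ud = 3.7930
Node dd (S = 25.29): continuation = 1/1.02·[0.3400·5.8619 + 0.6600·18.5056] = 13.9282; exercise value = 14.7125 > continuation, so V_dd = 14.7125 (exercise)
Node u (S = 47.25): continuation = 1/1.02·[0.3400·0.0000 + 0.6600·3.7930] = 2.4543; exercise value = 0.0000 ≤ continuation, so V_u = 2.4543
Node d (S = 29.75): continuation = 1/1.02·[0.3400·3.7930 + 0.6600·14.7125] = 10.7842; exercise value = 10.2500 ≤ continuation, so V_d = 10.7842
Node 0 (S = 35): continuation = 1/1.02·[0.3400·2.4543 + 0.6600·10.7842] = 7.7961; exercise value = 5.0000 ≤ continuation, so V_0 = 7.7961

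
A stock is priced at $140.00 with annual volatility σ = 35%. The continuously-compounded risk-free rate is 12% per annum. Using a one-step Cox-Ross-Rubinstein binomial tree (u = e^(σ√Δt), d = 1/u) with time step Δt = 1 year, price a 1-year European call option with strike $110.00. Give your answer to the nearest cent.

CRR parameters: u = e^(σ√Δt) = e^(0.35·√1) = 1.4191, d = 1/u = 0.7047
Per-period rate: rΔt = 0.12·1 = 0.12, so R = e^0.12 = 1.1275
Risk-neutral probability p = (e^0.12 − 0.7047)/(1.4191 − 0.7047) = 0.4228/0.7144 = 0.5919
Terminal stock prices: S_u = 198.7, S_d = 98.66
Terminal payoffs (S − K): max(88.67, 0) = 88.67, max(-11.34, 0) = 0
Node 0 (S = 140): V_0 = e^(−0.12)·[0.5919·88.6695 + 0.4081·0.0000] = 46.5451

$46.55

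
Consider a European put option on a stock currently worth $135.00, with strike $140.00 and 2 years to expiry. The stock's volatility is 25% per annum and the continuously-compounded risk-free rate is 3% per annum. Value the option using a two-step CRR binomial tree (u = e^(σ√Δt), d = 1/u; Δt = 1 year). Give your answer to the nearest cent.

CRR parameters: u = e^(σ√Δt) = e^(0.25·√1) = 1.2840, d = 1/u = 0.7788
Per-period rate: rΔt = 0.03·1 = 0.03, so R = e^0.03 = 1.0305
Risk-neutral probability p = (e^0.03 − 0.7788)/(1.2840 − 0.7788) = 0.2517/0.5052 = 0.4981
Terminal stock prices: S_uu = 222.6, S_ud = 135, S_dd = 81.88
Terminal payoffs (K − S): max(-82.58, 0) = 0, max(5, 0) = 5, max(58.12, 0) = 58.12
Node u (S = 173.3): V_u = e^(−0.03)·[0.4981·0.0000 + 0.5019·5.0000] = 2.4353
Node d (S = 105.1): V_d = e^(−0.03)·[0.4981·5.0000 + 0.5019·58.1184] = 30.7243
Node 0 (S = 135): V_0 = e^(−0.03)·[0.4981·2.4353 + 0.5019·30.7243] = 16.1419

$16.14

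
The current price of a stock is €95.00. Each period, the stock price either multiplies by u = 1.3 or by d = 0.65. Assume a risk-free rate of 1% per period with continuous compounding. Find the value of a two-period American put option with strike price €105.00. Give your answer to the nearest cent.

€25.09

Risk-neutral probability p = (e^0.01 − 0.65)/(1.3 − 0.65) = 0.3601/0.6500 = 0.5539
Terminal stock prices: S_uu = 160.6, S_ud = 80.28, S_dd = 40.14
Terminal payoffs (K − S): max(-55.55, 0) = 0, max(24.72, 0) = 24.72, max(64.86, 0) = 64.86
Node u (S = 123.5): continuation = e^(−0.01)·[0.5539·0.0000 + 0.4461·24.7250] = 10.9195; exercise value = 0.0000 ≤ continuation, so V_u = 10.9195
Node d (S = 61.75): continuation = e^(−0.01)·[0.5539·24.7250 + 0.4461·64.8625] = 42.2052; exercise value = 43.2500 > continuation, so V_d = 43.2500 (exercise)
Node 0 (S = 95): continuation = e^(−0.01)·[0.5539·10.9195 + 0.4461·43.2500] = 25.0892; exercise value = 10.0000 ≤ continuation, so V_0 = 25.0892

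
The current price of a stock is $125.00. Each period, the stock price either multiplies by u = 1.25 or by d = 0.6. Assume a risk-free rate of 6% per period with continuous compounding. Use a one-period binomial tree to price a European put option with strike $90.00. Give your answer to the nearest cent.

Risk-neutral probability p = (e^0.06 − 0.6)/(1.25 − 0.6) = 0.4618/0.6500 = 0.7105
Terminal stock prices: S_u = 156.2, S_d = 75
Terminal payoffs (K − S): max(-66.25, 0) = 0, max(15, 0) = 15
Node 0 (S = 125): V_0 = e^(−0.06)·[0.7105·0.0000 + 0.2895·15.0000] = 4.0894

$4.09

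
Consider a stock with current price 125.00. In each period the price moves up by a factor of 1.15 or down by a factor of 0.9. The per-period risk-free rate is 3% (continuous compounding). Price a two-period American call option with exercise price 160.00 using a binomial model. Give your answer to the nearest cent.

1.36

Risk-neutral probability p = (e^0.03 − 0.9)/(1.15 − 0.9) = 0.1305/0.2500 = 0.5218
Terminal stock prices: S_uu = 165.3, S_ud = 129.4, S_dd = 101.2
Terminal payoffs (S − K): max(5.312, 0) = 5.312, max(-30.62, 0) = 0, max(-58.75, 0) = 0
Node u (S = 143.8): continuation = e^(−0.03)·[0.5218·5.3125 + 0.4782·0.0000] = 2.6902; exercise value = 0.0000 ≤ continuation, so V_u = 2.6902
Node d (S = 112.5): continuation = e^(−0.03)·[0.5218·0.0000 + 0.4782·0.0000] = 0.0000; exercise value = 0.0000 ≤ continuation, so V_d = 0.0000
Node 0 (S = 125): continuation = e^(−0.03)·[0.5218·2.6902 + 0.4782·0.0000] = 1.3623; exercise value = 0.0000 ≤ continuation, so V_0 = 1.3623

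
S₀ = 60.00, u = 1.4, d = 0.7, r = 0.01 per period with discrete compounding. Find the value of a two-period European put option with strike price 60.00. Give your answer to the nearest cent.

9.89

Risk-neutral probability p = (1 + 0.01 − 0.7)/(1.4 − 0.7) = 0.3100/0.7000 = 0.4429
Terminal stock prices: S_uu = 117.6, S_ud = 58.8, S_dd = 29.4
Terminal payoffs (K − S): max(-57.6, 0) = 0, max(1.2, 0) = 1.2, max(30.6, 0) = 30.6
Node u (S = 84): V_u = 1/1.01·[0.4429·0.0000 + 0.5571·1.2000] = 0.6620
Node d (S = 42): V_d = 1/1.01·[0.4429·1.2000 + 0.5571·30.6000] = 17.4059
Node 0 (S = 60): V_0 = 1/1.01·[0.4429·0.6620 + 0.5571·17.4059] = 9.8918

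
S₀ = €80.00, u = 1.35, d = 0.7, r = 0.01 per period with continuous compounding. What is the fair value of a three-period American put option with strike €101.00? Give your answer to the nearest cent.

€29.51

Risk-neutral probability p = (e^0.01 − 0.7)/(1.35 − 0.7) = 0.3101/0.6500 = 0.4770
Terminal stock prices: S_uuu = 196.8, S_uud = 102.1, S_udd = 52.92, S_ddd = 27.44
Terminal payoffs (K − S): max(-95.83, 0) = 0, max(-1.06, 0) = 0, max(48.08, 0) = 48.08, max(73.56, 0) = 73.56
Node uu (S = 145.8): continuation = e^(−0.01)·[0.4770·0.0000 + 0.5230·0.0000] = 0.0000; exercise value = 0.0000 ≤ continuation, so V_uu = 0.0000
Node ud (S = 75.6): continuation = e^(−0.01)·[0.4770·0.0000 + 0.5230·48.0800] = 24.8956; exercise value = 25.4000 > continuation, so V_ud = 25.4000 (exercise)
Node dd (S = 39.2): continuation = e^(−0.01)·[0.4770·48.0800 + 0.5230·73.5600] = 60.7950; exercise value = 61.8000 > continuation, so V_dd = 61.8000 (exercise)
Node u (S = 108): continuation = e^(−0.01)·[0.4770·0.0000 + 0.5230·25.4000] = 13.1520; exercise value = 0.0000 ≤ continuation, so V_u = 13.1520
Node d (S = 56): continuation = e^(−0.01)·[0.4770·25.4000 + 0.5230·61.8000] = 43.9950; exercise value = 45.0000 > continuation, so V_d = 45.0000 (exercise)
Node 0 (S = 80): continuation = e^(−0.01)·[0.4770·13.1520 + 0.5230·45.0000] = 29.5119; exercise value = 21.0000 ≤ continuation, so V_0 = 29.5119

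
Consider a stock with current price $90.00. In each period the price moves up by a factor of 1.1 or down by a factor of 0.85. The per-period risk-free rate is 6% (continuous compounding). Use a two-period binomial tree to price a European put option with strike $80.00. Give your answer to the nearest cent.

$0.31

Risk-neutral probability p = (e^0.06 − 0.85)/(1.1 − 0.85) = 0.2118/0.2500 = 0.8473
Terminal stock prices: S_uu = 108.9, S_ud = 84.15, S_dd = 65.02
Terminal payoffs (K − S): max(-28.9, 0) = 0, max(-4.15, 0) = 0, max(14.98, 0) = 14.98
Node u (S = 99): V_u = e^(−0.06)·[0.8473·0.0000 + 0.1527·0.0000] = 0.0000
Node d (S = 76.5): V_d = e^(−0.06)·[0.8473·0.0000 + 0.1527·14.9750] = 2.1529
Node 0 (S = 90): V_0 = e^(−0.06)·[0.8473·0.0000 + 0.1527·2.1529] = 0.3095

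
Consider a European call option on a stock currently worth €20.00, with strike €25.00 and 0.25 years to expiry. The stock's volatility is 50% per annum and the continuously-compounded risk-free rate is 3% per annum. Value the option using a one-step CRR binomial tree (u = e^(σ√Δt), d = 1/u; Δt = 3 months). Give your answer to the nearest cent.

€0.31

CRR parameters: u = e^(σ√Δt) = e^(0.5·√0.25) = 1.2840, d = 1/u = 0.7788
Per-period rate: rΔt = 0.03·0.25 = 0.0075, so R = e^0.0075 = 1.0075
Risk-neutral probability p = (e^0.0075 − 0.7788)/(1.2840 − 0.7788) = 0.2287/0.5052 = 0.4527
Terminal stock prices: S_u = 25.68, S_d = 15.58
Terminal payoffs (S − K): max(0.6805, 0) = 0.6805, max(-9.424, 0) = 0
Node 0 (S = 20): V_0 = e^(−0.0075)·[0.4527·0.6805 + 0.5473·0.0000] = 0.3058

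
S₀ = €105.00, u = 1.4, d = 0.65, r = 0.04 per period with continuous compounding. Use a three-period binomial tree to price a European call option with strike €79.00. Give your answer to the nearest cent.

€45.19

Risk-neutral probability p = (e^0.04 − 0.65)/(1.4 − 0.65) = 0.3908/0.7500 = 0.5211
Terminal stock prices: S_uuu = 288.1, S_uud = 133.8, S_udd = 62.11, S_ddd = 28.84
Terminal payoffs (S − K): max(209.1, 0) = 209.1, max(54.77, 0) = 54.77, max(-16.89, 0) = 0, max(-50.16, 0) = 0
Node uu (S = 205.8): V_uu = e^(−0.04)·[0.5211·209.1200 + 0.4789·54.7700] = 129.8976
Node ud (S = 95.55): V_ud = e^(−0.04)·[0.5211·54.7700 + 0.4789·0.0000] = 27.4206
Node dd (S = 44.36): V_dd = e^(−0.04)·[0.5211·0.0000 + 0.4789·0.0000] = 0.0000
Node u (S = 147): V_u = e^(−0.04)·[0.5211·129.8976 + 0.4789·27.4206] = 77.6504
Node d (S = 68.25): V_d = e^(−0.04)·[0.5211·27.4206 + 0.4789·0.0000] = 13.7281
Node 0 (S = 105): V_0 = e^(−0.04)·[0.5211·77.6504 + 0.4789·13.7281] = 45.1925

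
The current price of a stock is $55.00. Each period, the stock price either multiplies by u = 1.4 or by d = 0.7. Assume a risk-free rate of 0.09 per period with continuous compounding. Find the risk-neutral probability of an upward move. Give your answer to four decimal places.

p = 0.5631

Risk-neutral probability p = (e^0.09 − 0.7)/(1.4 − 0.7) = 0.3942/0.7000 = 0.5631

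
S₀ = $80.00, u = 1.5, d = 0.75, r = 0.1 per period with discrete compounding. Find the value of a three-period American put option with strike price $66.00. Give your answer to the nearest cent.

Risk-neutral probability p = (1 + 0.1 − 0.75)/(1.5 − 0.75) = 0.3500/0.7500 = 0.4667
Terminal stock prices: S_uuu = 270, S_uud = 135, S_udd = 67.5, S_ddd = 33.75
Terminal payoffs (K − S): max(-204, 0) = 0, max(-69, 0) = 0, max(-1.5, 0) = 0, max(32.25, 0) = 32.25
Node uu (S = 180): continuation = 1/1.1·[0.4667·0.0000 + 0.5333·0.0000] = 0.0000; exercise value = 0.0000 ≤ continuation, so V_uu = 0.0000
Node ud (S = 90): continuation = 1/1.1·[0.4667·0.0000 + 0.5333·0.0000] = 0.0000; exercise value = 0.0000 ≤ continuation, so V_ud = 0.0000
Node dd (S = 45): continuation = 1/1.1·[0.4667·0.0000 + 0.5333·32.2500] = 15.6364; exercise value = 21.0000 > continuation, so V_dd = 21.0000 (exercise)
Node u (S = 120): continuation = 1/1.1·[0.4667·0.0000 + 0.5333·0.0000] = 0.0000; exercise value = 0.0000 ≤ continuation, so V_u = 0.0000
Node d (S = 60): continuation = 1/1.1·[0.4667·0.0000 + 0.5333·21.0000] = 10.1818; exercise value = 6.0000 ≤ continuation, so V_d = 10.1818
Node 0 (S = 80): continuation = 1/1.1·[0.4667·0.0000 + 0.5333·10.1818] = 4.9366; exercise value = 0.0000 ≤ continuation, so V_0 = 4.9366

$4.94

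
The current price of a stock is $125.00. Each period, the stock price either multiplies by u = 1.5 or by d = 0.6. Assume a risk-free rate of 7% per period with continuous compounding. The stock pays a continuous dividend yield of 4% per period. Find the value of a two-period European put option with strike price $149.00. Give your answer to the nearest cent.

$40.45

Per-period risk-free factor R = e^0.07 = 1.0725; dividend-adjusted growth = e^(0.07−0.04) = 1.0305.
Risk-neutral probability p = (1.0305 − 0.6)/(1.5 − 0.6) = 0.4305/0.9000 = 0.4783
Terminal stock prices: S_uu = 281.2, S_ud = 112.5, S_dd = 45
Terminal payoffs (K − S): max(-132.2, 0) = 0, max(36.5, 0) = 36.5, max(104, 0) = 104
Node u (S = 187.5): V_u = e^(−0.07)·[0.4783·0.0000 + 0.5217·36.5000] = 17.7553
Node d (S = 75): V_d = e^(−0.07)·[0.4783·36.5000 + 0.5217·104.0000] = 66.8675
Node 0 (S = 125): V_0 = e^(−0.07)·[0.4783·17.7553 + 0.5217·66.8675] = 40.4453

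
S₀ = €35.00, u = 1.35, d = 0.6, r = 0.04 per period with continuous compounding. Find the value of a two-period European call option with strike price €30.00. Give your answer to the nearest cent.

€10.77

Risk-neutral probability p = (e^0.04 − 0.6)/(1.35 − 0.6) = 0.4408/0.7500 = 0.5877
Terminal stock prices: S_uu = 63.79, S_ud = 28.35, S_dd = 12.6
Terminal payoffs (S − K): max(33.79, 0) = 33.79, max(-1.65, 0) = 0, max(-17.4, 0) = 0
Node u (S = 47.25): V_u = e^(−0.04)·[0.5877·33.7875 + 0.4123·0.0000] = 19.0799
Node d (S = 21): V_d = e^(−0.04)·[0.5877·0.0000 + 0.4123·0.0000] = 0.0000
Node 0 (S = 35): V_0 = e^(−0.04)·[0.5877·19.0799 + 0.4123·0.0000] = 10.7744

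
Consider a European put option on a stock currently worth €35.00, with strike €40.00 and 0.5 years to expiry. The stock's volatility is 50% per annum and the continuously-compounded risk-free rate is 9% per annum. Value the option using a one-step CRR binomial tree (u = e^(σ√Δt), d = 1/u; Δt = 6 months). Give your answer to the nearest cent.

€7.72

CRR parameters: u = e^(σ√Δt) = e^(0.5·√0.5) = 1.4241, d = 1/u = 0.7022
Per-period rate: rΔt = 0.09·0.5 = 0.045, so R = e^0.045 = 1.0460
Risk-neutral probability p = (e^0.045 − 0.7022)/(1.4241 − 0.7022) = 0.3438/0.7219 = 0.4763
Terminal stock prices: S_u = 49.84, S_d = 24.58
Terminal payoffs (K − S): max(-9.844, 0) = 0, max(15.42, 0) = 15.42
Node 0 (S = 35): V_0 = e^(−0.045)·[0.4763·0.0000 + 0.5237·15.4234] = 7.7221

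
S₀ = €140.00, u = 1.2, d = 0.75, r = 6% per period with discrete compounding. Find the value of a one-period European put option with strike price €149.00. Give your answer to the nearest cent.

€12.91

Risk-neutral probability p = (1 + 0.06 − 0.75)/(1.2 − 0.75) = 0.3100/0.4500 = 0.6889
Terminal stock prices: S_u = 168, S_d = 105
Terminal payoffs (K − S): max(-19, 0) = 0, max(44, 0) = 44
Node 0 (S = 140): V_0 = 1/1.06·[0.6889·0.0000 + 0.3111·44.0000] = 12.9140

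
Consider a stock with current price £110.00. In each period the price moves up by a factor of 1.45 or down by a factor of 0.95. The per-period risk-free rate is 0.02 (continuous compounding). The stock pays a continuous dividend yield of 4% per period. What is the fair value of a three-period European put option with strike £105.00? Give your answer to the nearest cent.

£8.35

Per-period risk-free factor R = e^0.02 = 1.0202; dividend-adjusted growth = e^(0.02−0.04) = 0.9802.
Risk-neutral probability p = (0.9802 − 0.95)/(1.45 − 0.95) = 0.0302/0.5000 = 0.0604
Terminal stock prices: S_uuu = 335.3, S_uud = 219.7, S_udd = 143.9, S_ddd = 94.31
Terminal payoffs (K − S): max(-230.3, 0) = 0, max(-114.7, 0) = 0, max(-38.95, 0) = 0, max(10.69, 0) = 10.69
Node uu (S = 231.3): V_uu = e^(−0.02)·[0.0604·0.0000 + 0.9396·0.0000] = 0.0000
Node ud (S = 151.5): V_ud = e^(−0.02)·[0.0604·0.0000 + 0.9396·0.0000] = 0.0000
Node dd (S = 99.27): V_dd = e^(−0.02)·[0.0604·0.0000 + 0.9396·10.6888] = 9.8443
Node u (S = 159.5): V_u = e^(−0.02)·[0.0604·0.0000 + 0.9396·0.0000] = 0.0000
Node d (S = 104.5): V_d = e^(−0.02)·[0.0604·0.0000 + 0.9396·9.8443] = 9.0666
Node 0 (S = 110): V_0 = e^(−0.02)·[0.0604·0.0000 + 0.9396·9.0666] = 8.3503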